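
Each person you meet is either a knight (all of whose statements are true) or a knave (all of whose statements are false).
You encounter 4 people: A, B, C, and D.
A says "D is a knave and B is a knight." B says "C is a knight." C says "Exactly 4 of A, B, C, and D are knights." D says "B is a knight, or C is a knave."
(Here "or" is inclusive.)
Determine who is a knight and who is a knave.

A is a knave, so "D is a knave and B is a knight" must be false — and it is.
As a knave, B's statement "C is a knight" should be false; it is.
As a knave, C's statement "exactly 4 of A, B, C, and D are knights" should be false; it is.
As a knight, D's statement "B is a knight, or C is a knave" should be True; it is.

A is a knave, B is a knave, C is a knave, and D is a knight.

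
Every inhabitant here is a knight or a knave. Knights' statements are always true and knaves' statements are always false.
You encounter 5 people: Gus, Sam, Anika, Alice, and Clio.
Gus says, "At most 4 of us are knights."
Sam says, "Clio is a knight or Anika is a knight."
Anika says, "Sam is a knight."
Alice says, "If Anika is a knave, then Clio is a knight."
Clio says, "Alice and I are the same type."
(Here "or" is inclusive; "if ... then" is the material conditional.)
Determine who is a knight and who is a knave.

Suppose Gus is a knave. Then Gus's statement "at most 4 of us are knights" would have to be false. Checking the 16 ways to assign the others, none is consistent with every speaker.
(For instance, with Sam=knight, Anika=knight, Alice=knight, Clio=knave, Gus's claim "at most 4 of us are knights" comes out true where it would need to be false.)
So Gus must be a knight, making "at most 4 of us are knights" true. Taking Gus=knight, Sam=knight, Anika=knight, Alice=knight, Clio=knave, each remaining statement checks out:
  Sam (knight): "Clio is a knight or Anika is a knight" — true. ✓
  Anika (knight): "Sam is a knight" — true. ✓
  Alice (knight): "if Anika is a knave, then Clio is a knight" — true. ✓
  Clio (knave): "Alice and I are the same type" — false. ✓
This is the unique consistent assignment.

Knights: Gus, Sam, Anika, and Alice. Knaves: Clio.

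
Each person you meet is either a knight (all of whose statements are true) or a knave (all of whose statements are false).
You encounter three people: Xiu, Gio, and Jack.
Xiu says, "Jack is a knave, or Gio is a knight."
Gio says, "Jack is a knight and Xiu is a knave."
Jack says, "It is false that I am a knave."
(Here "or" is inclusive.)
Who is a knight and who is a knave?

As a knight, Xiu's statement "Jack is a knave, or Gio is a knight" should be True; it is.
Gio is a knave, so "Jack is a knight and Xiu is a knave" must be false — and it is.
Jack (knave): "it is false that I am a knave" — false. ✓

Knights: Xiu. Knaves: Gio and Jack.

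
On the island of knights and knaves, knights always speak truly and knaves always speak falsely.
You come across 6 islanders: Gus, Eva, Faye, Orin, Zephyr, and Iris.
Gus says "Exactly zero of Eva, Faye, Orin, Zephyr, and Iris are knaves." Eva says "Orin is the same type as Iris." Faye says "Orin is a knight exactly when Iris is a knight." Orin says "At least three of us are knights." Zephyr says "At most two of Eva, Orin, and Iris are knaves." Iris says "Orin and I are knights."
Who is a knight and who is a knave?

Gus is a knight, and the claim "exactly zero of Eva, Faye, Orin, Zephyr, and Iris are knaves" is indeed true.
Eva (knight): "Orin is the same type as Iris" — true. ✓
Faye is a knight, so "Orin is a knight exactly when Iris is a knight" must be true — and it is.
As a knight, Orin's statement "at least three of us are knights" should be true; it is.
Zephyr (knight): "at most two of Eva, Orin, and Iris are knaves" — true. ✓
Since Iris is a knight, "Orin and I are knights" needs to be true, which holds.

Gus is a knight, Eva is a knight, Faye is a knight, Orin is a knight, Zephyr is a knight, and Iris is a knight.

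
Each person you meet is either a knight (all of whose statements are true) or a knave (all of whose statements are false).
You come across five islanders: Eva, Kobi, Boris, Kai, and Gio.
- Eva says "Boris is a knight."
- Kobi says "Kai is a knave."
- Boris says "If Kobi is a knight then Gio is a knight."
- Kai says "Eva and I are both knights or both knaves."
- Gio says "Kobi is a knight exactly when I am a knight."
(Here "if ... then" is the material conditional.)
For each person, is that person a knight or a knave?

Eva is a knight, Kobi is a knight, Boris is a knight, Kai is a knave, and Gio is a knight.

Eva is a knight, so "Boris is a knight" must be True — and it is.
As a knight, Kobi's statement "Kai is a knave" should be True; it is.
Since Boris is a knight, "if Kobi is a knight then Gio is a knight" needs to be True, which holds.
Kai is a knave, so "Eva and I are both knights or both knaves" must be false — and it is.
Gio is a knight; "Kobi is a knight exactly when I am a knight" is True, as required.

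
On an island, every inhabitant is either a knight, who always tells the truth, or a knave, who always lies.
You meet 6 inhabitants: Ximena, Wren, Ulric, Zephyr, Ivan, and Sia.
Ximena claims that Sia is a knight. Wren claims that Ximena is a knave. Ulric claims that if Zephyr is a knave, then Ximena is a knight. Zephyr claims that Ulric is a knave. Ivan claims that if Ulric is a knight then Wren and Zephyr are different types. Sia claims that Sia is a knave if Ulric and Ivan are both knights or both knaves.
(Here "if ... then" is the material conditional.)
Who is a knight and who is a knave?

Ximena is a knight, Wren is a knave, Ulric is a knight, Zephyr is a knave, Ivan is a knave, and Sia is a knight.

Ximena is a knight; "Sia is a knight" is true, as required.
Wren is a knave, and the claim "Ximena is a knave" is indeed False.
Ulric (knight): "if Zephyr is a knave, then Ximena is a knight" — true. ✓
Zephyr (knave): "Ulric is a knave" — False. ✓
Ivan is a knave, so "if Ulric is a knight then Wren and Zephyr are different types" must be False — and it is.
Sia is a knight, so "Sia is a knave if Ulric and Ivan are both knights or both knaves" must be true — and it is.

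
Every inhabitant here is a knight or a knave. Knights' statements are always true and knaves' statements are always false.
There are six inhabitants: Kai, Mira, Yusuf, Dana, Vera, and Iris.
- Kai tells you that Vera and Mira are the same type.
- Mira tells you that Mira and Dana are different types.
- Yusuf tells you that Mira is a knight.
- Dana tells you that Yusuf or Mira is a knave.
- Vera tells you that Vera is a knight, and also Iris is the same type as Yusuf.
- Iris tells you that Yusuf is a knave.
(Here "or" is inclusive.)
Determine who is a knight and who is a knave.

Kai is a knave, Mira is a knight, Yusuf is a knight, Dana is a knave, Vera is a knave, and Iris is a knave.

Since Kai is a knave, "Vera and Mira are the same type" needs to be false, which holds.
Mira is a knight; "Mira and Dana are different types" is True, as required.
Yusuf is a knight, and the claim "Mira is a knight" is indeed True.
Dana (knave): "Yusuf or Mira is a knave" — false. ✓
Vera (knave): "Vera is a knight, and also Iris is the same type as Yusuf" — false. ✓
Iris (knave): "Yusuf is a knave" — false. ✓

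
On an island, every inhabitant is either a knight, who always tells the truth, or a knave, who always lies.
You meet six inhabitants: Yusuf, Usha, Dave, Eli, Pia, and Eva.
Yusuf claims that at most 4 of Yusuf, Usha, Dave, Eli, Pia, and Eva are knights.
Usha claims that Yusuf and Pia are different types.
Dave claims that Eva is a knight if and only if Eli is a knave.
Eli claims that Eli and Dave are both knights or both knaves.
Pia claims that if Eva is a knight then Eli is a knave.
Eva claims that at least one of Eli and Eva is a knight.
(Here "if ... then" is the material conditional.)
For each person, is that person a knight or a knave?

Yusuf is a knight, Usha is a knave, Dave is a knight, Eli is a knave, Pia is a knight, and Eva is a knight.

Since Yusuf is a knight, "at most 4 of Yusuf, Usha, Dave, Eli, Pia, and Eva are knights" needs to be True, which holds.
Usha is a knave, so "Yusuf and Pia are different types" must be false — and it is.
As a knight, Dave's statement "Eva is a knight if and only if Eli is a knave" should be True; it is.
As a knave, Eli's statement "Eli and Dave are both knights or both knaves" should be false; it is.
Pia is a knight, so "if Eva is a knight then Eli is a knave" must be True — and it is.
Eva (knight): "at least one of Eli and Eva is a knight" — True. ✓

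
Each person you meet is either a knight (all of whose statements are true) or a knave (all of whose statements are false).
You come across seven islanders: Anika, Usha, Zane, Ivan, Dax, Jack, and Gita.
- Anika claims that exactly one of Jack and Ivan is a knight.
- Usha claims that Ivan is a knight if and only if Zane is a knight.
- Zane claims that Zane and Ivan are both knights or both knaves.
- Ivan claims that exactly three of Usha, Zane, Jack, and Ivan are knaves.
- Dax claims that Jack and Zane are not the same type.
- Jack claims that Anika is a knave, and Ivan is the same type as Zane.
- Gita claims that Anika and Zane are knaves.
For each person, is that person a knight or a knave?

Anika is a knight, Usha is a knave, Zane is a knave, Ivan is a knight, Dax is a knave, Jack is a knave, and Gita is a knave.

Anika is a knight, and the claim "exactly one of Jack and Ivan is a knight" is indeed True.
Usha (knave): "Ivan is a knight if and only if Zane is a knight" — false. ✓
As a knave, Zane's statement "Zane and Ivan are both knights or both knaves" should be false; it is.
Ivan is a knight, and the claim "exactly three of Usha, Zane, Jack, and Ivan are knaves" is indeed True.
Dax is a knave, and the claim "Jack and Zane are not the same type" is indeed false.
As a knave, Jack's statement "Anika is a knave, and Ivan is the same type as Zane" should be false; it is.
Gita is a knave; "Anika and Zane are knaves" is false, as required.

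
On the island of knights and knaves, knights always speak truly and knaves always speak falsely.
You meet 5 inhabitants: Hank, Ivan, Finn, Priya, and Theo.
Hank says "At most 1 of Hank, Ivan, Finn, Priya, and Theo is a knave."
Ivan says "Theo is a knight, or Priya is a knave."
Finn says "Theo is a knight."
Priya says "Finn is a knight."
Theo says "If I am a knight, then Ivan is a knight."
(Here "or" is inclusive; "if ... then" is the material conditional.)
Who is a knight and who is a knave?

Hank is a knight, Ivan is a knight, Finn is a knight, Priya is a knight, and Theo is a knight.

Suppose Hank is a knave. Then Hank's statement "at most 1 of Hank, Ivan, Finn, Priya, and Theo is a knave" would have to be false. Checking the 16 ways to assign the others, none is consistent with every speaker.
(For instance, with Ivan=knight, Finn=knight, Priya=knight, Theo=knight, Hank's claim "at most 1 of Hank, Ivan, Finn, Priya, and Theo is a knave" comes out true where it would need to be false.)
So Hank must be a knight, making "at most 1 of Hank, Ivan, Finn, Priya, and Theo is a knave" true. Taking Hank=knight, Ivan=knight, Finn=knight, Priya=knight, Theo=knight, each remaining statement checks out:
  Ivan (knight): "Theo is a knight, or Priya is a knave" — true. ✓
  Finn (knight): "Theo is a knight" — true. ✓
  Priya (knight): "Finn is a knight" — true. ✓
  Theo (knight): "if I am a knight, then Ivan is a knight" — true. ✓
This is the unique consistent assignment.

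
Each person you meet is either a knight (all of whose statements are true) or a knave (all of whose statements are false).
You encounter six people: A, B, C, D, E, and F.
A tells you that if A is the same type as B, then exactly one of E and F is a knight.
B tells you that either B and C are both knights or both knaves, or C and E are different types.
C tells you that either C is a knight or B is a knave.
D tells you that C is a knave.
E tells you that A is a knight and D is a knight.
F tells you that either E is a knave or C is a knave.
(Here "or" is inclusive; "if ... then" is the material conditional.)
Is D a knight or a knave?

D is a knave.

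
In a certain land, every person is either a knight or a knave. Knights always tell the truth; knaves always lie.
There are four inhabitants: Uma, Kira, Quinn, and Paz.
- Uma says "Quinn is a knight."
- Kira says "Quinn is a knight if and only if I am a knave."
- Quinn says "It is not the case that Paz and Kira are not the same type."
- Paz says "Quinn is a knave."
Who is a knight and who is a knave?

Uma is a knave, so "Quinn is a knight" must be false — and it is.
As a knave, Kira's statement "Quinn is a knight if and only if I am a knave" should be false; it is.
Quinn (knave): "it is not the case that Paz and Kira are not the same type" — false. ✓
Paz is a knight, and the claim "Quinn is a knave" is indeed True.

Uma is a knave, Kira is a knave, Quinn is a knave, and Paz is a knight.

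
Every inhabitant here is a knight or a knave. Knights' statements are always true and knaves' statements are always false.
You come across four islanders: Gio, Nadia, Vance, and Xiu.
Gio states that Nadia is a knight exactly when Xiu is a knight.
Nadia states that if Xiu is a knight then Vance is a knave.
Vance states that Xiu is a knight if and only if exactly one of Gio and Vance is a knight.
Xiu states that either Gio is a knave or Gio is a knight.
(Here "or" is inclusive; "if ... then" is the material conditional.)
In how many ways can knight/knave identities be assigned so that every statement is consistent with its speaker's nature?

1

Consistent assignments:
  Gio=knave, Nadia=knave, Vance=knight, Xiu=knight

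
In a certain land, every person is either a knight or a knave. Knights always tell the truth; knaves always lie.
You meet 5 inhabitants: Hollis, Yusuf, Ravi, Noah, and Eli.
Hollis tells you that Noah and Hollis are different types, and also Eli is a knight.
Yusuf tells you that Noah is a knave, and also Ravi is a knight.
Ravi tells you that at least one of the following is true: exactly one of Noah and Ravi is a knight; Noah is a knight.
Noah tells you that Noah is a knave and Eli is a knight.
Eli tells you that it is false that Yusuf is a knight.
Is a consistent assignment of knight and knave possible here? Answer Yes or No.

One consistent assignment: Hollis=knave, Yusuf=knight, Ravi=knight, Noah=knave, Eli=knave.

Yes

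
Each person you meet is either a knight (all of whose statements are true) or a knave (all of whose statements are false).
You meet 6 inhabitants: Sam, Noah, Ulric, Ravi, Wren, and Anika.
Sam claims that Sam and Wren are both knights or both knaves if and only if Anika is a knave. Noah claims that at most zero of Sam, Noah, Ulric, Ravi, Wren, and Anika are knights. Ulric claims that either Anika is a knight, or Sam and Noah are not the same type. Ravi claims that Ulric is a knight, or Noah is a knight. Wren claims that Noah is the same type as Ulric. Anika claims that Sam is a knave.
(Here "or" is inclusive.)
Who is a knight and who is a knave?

Sam is a knave; "Sam and Wren are both knights or both knaves if and only if Anika is a knave" is False, as required.
Noah is a knave, so "at most zero of Sam, Noah, Ulric, Ravi, Wren, and Anika are knights" must be False — and it is.
Ulric (knight): "either Anika is a knight, or Sam and Noah are not the same type" — true. ✓
Ravi (knight): "Ulric is a knight, or Noah is a knight" — true. ✓
Wren is a knave; "Noah is the same type as Ulric" is False, as required.
Anika is a knight, so "Sam is a knave" must be true — and it is.

Knights: Ulric, Ravi, and Anika. Knaves: Sam, Noah, and Wren.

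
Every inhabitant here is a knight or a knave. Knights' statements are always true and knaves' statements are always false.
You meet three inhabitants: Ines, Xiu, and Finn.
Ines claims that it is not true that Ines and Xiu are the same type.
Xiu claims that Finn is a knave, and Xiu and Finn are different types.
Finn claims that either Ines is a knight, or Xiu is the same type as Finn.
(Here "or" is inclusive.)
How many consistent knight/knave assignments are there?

1

Consistent assignments:
  Ines=knight, Xiu=knave, Finn=knight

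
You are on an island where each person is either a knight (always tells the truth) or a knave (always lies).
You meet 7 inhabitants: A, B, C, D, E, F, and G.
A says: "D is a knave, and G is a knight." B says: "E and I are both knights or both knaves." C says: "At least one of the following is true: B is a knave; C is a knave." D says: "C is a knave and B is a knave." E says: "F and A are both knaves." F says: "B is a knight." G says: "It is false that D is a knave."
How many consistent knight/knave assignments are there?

1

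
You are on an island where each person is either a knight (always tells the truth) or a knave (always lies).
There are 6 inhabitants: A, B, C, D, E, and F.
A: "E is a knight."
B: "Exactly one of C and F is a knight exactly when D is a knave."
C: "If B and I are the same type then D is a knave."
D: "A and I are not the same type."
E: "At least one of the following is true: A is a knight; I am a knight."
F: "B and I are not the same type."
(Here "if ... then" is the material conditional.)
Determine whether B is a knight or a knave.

B is a knave.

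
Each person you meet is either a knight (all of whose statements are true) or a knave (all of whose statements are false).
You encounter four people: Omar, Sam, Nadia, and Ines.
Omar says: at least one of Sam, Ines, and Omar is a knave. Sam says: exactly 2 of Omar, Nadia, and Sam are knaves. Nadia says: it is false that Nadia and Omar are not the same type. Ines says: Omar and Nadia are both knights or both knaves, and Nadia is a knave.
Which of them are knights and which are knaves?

Suppose Omar is a knave. Then Omar's statement "at least one of Sam, Ines, and Omar is a knave" would have to be false. Checking the 8 ways to assign the others, none is consistent with every speaker.
(For instance, with Sam=knave, Nadia=knight, Ines=knave, Omar's claim "at least one of Sam, Ines, and Omar is a knave" comes out true where it would need to be false.)
So Omar must be a knight, making "at least one of Sam, Ines, and Omar is a knave" true. Taking Omar=knight, Sam=knave, Nadia=knight, Ines=knave, each remaining statement checks out:
  Sam (knave): "exactly 2 of Omar, Nadia, and Sam are knaves" — false. ✓
  Nadia (knight): "it is false that Nadia and Omar are not the same type" — true. ✓
  Ines (knave): "Omar and Nadia are both knights or both knaves, and Nadia is a knave" — false. ✓
This is the unique consistent assignment.

Omar is a knight, Sam is a knave, Nadia is a knight, and Ines is a knave.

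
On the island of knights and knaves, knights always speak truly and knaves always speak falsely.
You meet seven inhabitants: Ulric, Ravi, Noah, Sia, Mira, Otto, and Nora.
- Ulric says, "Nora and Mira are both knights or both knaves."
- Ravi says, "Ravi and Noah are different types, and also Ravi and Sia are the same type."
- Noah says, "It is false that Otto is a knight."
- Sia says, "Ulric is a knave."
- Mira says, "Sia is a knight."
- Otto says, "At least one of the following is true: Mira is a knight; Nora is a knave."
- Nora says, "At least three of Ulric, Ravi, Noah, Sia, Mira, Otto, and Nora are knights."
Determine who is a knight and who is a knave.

Ulric is a knight, so "Nora and Mira are both knights or both knaves" must be true — and it is.
Ravi is a knave, so "Ravi and Noah are different types, and also Ravi and Sia are the same type" must be false — and it is.
Since Noah is a knave, "it is false that Otto is a knight" needs to be false, which holds.
Sia is a knave, so "Ulric is a knave" must be false — and it is.
Mira is a knave, and the claim "Sia is a knight" is indeed false.
Otto is a knight, so "at least one of the following is true: Mira is a knight; Nora is a knave" must be true — and it is.
Nora (knave): "at least three of Ulric, Ravi, Noah, Sia, Mira, Otto, and Nora are knights" — false. ✓

Ulric is a knight, Ravi is a knave, Noah is a knave, Sia is a knave, Mira is a knave, Otto is a knight, and Nora is a knave.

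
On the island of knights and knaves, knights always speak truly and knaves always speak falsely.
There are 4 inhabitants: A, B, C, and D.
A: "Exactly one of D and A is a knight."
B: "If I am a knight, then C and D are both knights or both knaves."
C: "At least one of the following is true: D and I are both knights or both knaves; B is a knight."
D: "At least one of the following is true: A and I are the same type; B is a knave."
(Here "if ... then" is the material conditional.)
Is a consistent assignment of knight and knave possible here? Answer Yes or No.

No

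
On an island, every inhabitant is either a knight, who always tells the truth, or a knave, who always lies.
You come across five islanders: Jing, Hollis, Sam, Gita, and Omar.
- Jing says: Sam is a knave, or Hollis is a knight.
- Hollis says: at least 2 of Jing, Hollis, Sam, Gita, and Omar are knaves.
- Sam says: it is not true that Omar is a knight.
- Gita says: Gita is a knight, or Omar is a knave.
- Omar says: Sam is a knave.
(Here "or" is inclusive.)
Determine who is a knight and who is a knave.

Since Jing is a knight, "Sam is a knave, or Hollis is a knight" needs to be True, which holds.
Hollis is a knight, so "at least 2 of Jing, Hollis, Sam, Gita, and Omar are knaves" must be True — and it is.
Sam (knave): "it is not true that Omar is a knight" — false. ✓
As a knave, Gita's statement "Gita is a knight, or Omar is a knave" should be false; it is.
Omar is a knight, and the claim "Sam is a knave" is indeed True.

Knights: Jing, Hollis, and Omar. Knaves: Sam and Gita.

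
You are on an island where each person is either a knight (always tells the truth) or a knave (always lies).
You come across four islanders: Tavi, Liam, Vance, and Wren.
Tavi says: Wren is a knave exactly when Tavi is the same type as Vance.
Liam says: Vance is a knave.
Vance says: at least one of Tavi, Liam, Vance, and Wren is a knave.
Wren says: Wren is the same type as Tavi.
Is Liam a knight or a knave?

Consistent assignments: {Tavi=knight, Liam=knave, Vance=knight, Wren=knave}
In every consistent assignment, Liam is a knave.

Liam is a knave.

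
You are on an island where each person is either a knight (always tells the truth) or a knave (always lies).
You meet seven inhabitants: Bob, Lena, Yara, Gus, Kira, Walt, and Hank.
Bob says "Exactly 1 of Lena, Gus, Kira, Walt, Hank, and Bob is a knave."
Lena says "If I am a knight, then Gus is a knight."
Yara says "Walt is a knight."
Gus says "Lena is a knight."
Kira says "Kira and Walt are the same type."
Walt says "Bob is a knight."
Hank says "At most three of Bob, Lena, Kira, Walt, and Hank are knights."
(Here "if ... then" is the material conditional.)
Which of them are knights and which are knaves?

As a knight, Bob's statement "exactly 1 of Lena, Gus, Kira, Walt, Hank, and Bob is a knave" should be true; it is.
As a knight, Lena's statement "if I am a knight, then Gus is a knight" should be true; it is.
Since Yara is a knight, "Walt is a knight" needs to be true, which holds.
Gus is a knight; "Lena is a knight" is true, as required.
Kira is a knight, and the claim "Kira and Walt are the same type" is indeed true.
Walt is a knight, so "Bob is a knight" must be true — and it is.
Hank (knave): "at most three of Bob, Lena, Kira, Walt, and Hank are knights" — False. ✓

Bob is a knight, Lena is a knight, Yara is a knight, Gus is a knight, Kira is a knight, Walt is a knight, and Hank is a knave.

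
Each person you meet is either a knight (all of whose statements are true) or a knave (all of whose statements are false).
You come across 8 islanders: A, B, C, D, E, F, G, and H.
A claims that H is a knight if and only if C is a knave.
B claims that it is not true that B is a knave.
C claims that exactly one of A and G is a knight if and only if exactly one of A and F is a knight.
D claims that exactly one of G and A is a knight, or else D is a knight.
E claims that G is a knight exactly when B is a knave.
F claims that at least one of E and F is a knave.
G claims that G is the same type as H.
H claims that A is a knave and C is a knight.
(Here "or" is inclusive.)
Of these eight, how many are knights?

6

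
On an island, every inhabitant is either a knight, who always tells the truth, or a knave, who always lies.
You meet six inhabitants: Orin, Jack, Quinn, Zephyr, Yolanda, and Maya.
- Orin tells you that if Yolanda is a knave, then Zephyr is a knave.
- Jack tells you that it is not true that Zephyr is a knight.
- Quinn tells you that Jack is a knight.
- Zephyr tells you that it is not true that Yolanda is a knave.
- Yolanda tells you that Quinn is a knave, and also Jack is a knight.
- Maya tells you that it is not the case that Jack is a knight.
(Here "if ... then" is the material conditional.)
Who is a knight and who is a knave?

Orin is a knight; "if Yolanda is a knave, then Zephyr is a knave" is true, as required.
Jack is a knight, and the claim "it is not true that Zephyr is a knight" is indeed true.
As a knight, Quinn's statement "Jack is a knight" should be true; it is.
Since Zephyr is a knave, "it is not true that Yolanda is a knave" needs to be false, which holds.
Yolanda (knave): "Quinn is a knave, and also Jack is a knight" — false. ✓
Maya is a knave, so "it is not the case that Jack is a knight" must be false — and it is.

Orin is a knight, Jack is a knight, Quinn is a knight, Zephyr is a knave, Yolanda is a knave, and Maya is a knave.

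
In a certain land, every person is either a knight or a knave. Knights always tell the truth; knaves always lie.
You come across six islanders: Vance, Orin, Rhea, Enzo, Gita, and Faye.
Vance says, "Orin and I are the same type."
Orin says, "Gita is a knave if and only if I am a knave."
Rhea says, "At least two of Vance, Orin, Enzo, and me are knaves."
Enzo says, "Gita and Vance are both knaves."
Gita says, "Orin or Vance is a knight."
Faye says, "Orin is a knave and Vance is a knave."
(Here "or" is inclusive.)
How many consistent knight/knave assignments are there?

Consistent assignments:
  Vance=knave, Orin=knight, Rhea=knight, Enzo=knave, Gita=knight, Faye=knave

1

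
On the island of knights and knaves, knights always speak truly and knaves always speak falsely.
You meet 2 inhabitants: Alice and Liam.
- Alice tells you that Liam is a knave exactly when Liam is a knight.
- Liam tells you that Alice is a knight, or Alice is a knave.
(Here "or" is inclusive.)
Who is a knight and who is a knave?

Alice is a knave, so "Liam is a knave exactly when Liam is a knight" must be false — and it is.
Liam is a knight, and the claim "Alice is a knight, or Alice is a knave" is indeed true.

Alice is a knave and Liam is a knight.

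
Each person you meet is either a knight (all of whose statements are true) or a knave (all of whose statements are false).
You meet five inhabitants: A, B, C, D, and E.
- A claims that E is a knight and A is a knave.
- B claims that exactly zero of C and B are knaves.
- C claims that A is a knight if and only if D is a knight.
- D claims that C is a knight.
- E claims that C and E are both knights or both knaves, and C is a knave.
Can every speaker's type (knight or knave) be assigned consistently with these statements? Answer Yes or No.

No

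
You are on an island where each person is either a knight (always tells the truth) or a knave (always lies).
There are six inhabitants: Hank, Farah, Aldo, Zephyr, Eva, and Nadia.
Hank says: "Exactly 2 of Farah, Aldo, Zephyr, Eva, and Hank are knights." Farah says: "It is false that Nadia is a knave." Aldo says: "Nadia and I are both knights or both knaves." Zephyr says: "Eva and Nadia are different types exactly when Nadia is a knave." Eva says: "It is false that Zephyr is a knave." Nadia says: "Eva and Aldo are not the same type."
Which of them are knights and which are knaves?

Hank is a knave, Farah is a knight, Aldo is a knave, Zephyr is a knight, Eva is a knight, and Nadia is a knight.

As a knave, Hank's statement "exactly 2 of Farah, Aldo, Zephyr, Eva, and Hank are knights" should be false; it is.
As a knight, Farah's statement "it is false that Nadia is a knave" should be True; it is.
Aldo (knave): "Nadia and I are both knights or both knaves" — false. ✓
Zephyr is a knight; "Eva and Nadia are different types exactly when Nadia is a knave" is True, as required.
Eva (knight): "it is false that Zephyr is a knave" — True. ✓
Nadia (knight): "Eva and Aldo are not the same type" — True. ✓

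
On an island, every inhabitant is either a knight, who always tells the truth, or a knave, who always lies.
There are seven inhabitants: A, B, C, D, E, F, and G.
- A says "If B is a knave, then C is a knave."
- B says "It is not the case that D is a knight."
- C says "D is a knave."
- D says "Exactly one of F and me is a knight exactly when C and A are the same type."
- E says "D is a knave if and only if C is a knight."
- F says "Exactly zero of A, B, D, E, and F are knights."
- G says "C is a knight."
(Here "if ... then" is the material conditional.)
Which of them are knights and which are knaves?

A is a knight, and the claim "if B is a knave, then C is a knave" is indeed True.
B (knight): "it is not the case that D is a knight" — True. ✓
C (knight): "D is a knave" — True. ✓
D is a knave; "exactly one of F and me is a knight exactly when C and A are the same type" is False, as required.
E is a knight, and the claim "D is a knave if and only if C is a knight" is indeed True.
F is a knave; "exactly zero of A, B, D, E, and F are knights" is False, as required.
G is a knight; "C is a knight" is True, as required.

Knights: A, B, C, E, and G. Knaves: D and F.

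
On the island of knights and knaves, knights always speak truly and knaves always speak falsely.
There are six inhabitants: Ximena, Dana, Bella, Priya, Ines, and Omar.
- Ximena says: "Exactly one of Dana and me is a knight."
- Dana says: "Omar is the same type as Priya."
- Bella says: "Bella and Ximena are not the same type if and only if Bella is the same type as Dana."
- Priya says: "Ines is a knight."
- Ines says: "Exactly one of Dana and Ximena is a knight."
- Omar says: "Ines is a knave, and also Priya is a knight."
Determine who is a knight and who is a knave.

Ximena (knight): "exactly one of Dana and me is a knight" — True. ✓
Dana is a knave, so "Omar is the same type as Priya" must be False — and it is.
Bella is a knight; "Bella and Ximena are not the same type if and only if Bella is the same type as Dana" is True, as required.
Priya is a knight; "Ines is a knight" is True, as required.
Ines is a knight, so "exactly one of Dana and Ximena is a knight" must be True — and it is.
As a knave, Omar's statement "Ines is a knave, and also Priya is a knight" should be False; it is.

Knights: Ximena, Bella, Priya, and Ines. Knaves: Dana and Omar.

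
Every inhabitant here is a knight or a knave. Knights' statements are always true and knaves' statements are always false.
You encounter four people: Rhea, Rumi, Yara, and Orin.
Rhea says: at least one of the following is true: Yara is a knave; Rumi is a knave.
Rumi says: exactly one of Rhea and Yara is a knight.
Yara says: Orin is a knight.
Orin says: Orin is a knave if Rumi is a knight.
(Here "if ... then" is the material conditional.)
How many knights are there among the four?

3

The unique consistent assignment is Rhea=knight, Rumi=knave, Yara=knight, Orin=knight.
That has 3 knights.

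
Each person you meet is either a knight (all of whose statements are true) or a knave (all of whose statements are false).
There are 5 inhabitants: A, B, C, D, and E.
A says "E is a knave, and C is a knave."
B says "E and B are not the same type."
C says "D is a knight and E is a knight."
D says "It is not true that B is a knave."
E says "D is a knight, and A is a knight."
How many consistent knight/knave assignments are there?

1

Consistent assignments:
  A=knight, B=knave, C=knave, D=knave, E=knave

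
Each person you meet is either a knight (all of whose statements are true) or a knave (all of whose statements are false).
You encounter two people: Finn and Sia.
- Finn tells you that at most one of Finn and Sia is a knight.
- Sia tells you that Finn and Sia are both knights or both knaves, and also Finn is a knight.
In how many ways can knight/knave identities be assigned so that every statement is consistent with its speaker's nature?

Consistent assignments:
  Finn=knight, Sia=knave

1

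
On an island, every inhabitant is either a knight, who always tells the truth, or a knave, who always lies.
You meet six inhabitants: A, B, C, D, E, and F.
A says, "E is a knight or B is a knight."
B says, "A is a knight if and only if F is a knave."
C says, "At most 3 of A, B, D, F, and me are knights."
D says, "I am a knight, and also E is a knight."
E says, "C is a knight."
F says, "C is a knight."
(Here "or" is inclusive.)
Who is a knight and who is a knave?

A is a knight; "E is a knight or B is a knight" is True, as required.
B is a knave; "A is a knight if and only if F is a knave" is False, as required.
C is a knight, and the claim "at most 3 of A, B, D, F, and me are knights" is indeed True.
D is a knave, and the claim "I am a knight, and also E is a knight" is indeed False.
E is a knight; "C is a knight" is True, as required.
F is a knight, and the claim "C is a knight" is indeed True.

A is a knight, B is a knave, C is a knight, D is a knave, E is a knight, and F is a knight.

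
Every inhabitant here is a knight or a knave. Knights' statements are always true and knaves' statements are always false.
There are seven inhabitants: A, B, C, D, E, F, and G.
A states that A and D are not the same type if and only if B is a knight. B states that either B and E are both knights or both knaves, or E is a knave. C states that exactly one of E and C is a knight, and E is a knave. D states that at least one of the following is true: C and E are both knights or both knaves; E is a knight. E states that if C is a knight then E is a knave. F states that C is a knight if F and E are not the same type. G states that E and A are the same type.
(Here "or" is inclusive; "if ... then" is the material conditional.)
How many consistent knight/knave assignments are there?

4

Consistent assignments:
  A=knight, B=knave, C=knave, D=knight, E=knight, F=knight, G=knight
  A=knight, B=knave, C=knave, D=knight, E=knight, F=knave, G=knight
  A=knave, B=knave, C=knave, D=knight, E=knight, F=knight, G=knave
  A=knave, B=knave, C=knave, D=knight, E=knight, F=knave, G=knave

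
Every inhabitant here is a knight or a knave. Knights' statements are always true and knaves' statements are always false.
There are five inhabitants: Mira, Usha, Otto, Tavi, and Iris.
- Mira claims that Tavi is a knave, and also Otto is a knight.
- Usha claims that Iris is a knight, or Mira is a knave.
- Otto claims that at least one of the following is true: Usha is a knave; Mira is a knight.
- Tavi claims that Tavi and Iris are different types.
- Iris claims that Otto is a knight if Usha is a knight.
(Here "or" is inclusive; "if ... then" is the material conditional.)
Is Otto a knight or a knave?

Otto is a knave.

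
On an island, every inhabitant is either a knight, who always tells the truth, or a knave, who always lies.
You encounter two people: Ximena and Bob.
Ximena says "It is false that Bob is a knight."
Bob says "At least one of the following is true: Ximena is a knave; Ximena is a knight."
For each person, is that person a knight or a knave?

As a knave, Ximena's statement "it is false that Bob is a knight" should be False; it is.
Bob is a knight, so "at least one of the following is true: Ximena is a knave; Ximena is a knight" must be True — and it is.

Ximena is a knave and Bob is a knight.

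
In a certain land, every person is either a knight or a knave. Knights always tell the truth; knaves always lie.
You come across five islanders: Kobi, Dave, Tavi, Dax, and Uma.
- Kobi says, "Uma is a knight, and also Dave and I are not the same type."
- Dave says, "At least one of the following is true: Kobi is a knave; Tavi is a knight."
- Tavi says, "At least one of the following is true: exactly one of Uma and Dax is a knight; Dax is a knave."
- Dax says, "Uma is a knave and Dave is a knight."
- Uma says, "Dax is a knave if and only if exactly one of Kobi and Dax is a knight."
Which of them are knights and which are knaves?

Suppose Kobi is a knight. Then Kobi's statement "Uma is a knight, and also Dave and I are not the same type" would have to be true. Checking the 16 ways to assign the others, none is consistent with every speaker.
(For instance, with Dave=knight, Tavi=knight, Dax=knight, Uma=knave, Kobi's claim "Uma is a knight, and also Dave and I are not the same type" comes out false where it would need to be true.)
So Kobi must be a knave, making "Uma is a knight, and also Dave and I are not the same type" false. Taking Kobi=knave, Dave=knight, Tavi=knight, Dax=knight, Uma=knave, each remaining statement checks out:
  Dave (knight): "at least one of the following is true: Kobi is a knave; Tavi is a knight" — true. ✓
  Tavi (knight): "at least one of the following is true: exactly one of Uma and Dax is a knight; Dax is a knave" — true. ✓
  Dax (knight): "Uma is a knave and Dave is a knight" — true. ✓
  Uma (knave): "Dax is a knave if and only if exactly one of Kobi and Dax is a knight" — false. ✓
This is the unique consistent assignment.

Knights: Dave, Tavi, and Dax. Knaves: Kobi and Uma.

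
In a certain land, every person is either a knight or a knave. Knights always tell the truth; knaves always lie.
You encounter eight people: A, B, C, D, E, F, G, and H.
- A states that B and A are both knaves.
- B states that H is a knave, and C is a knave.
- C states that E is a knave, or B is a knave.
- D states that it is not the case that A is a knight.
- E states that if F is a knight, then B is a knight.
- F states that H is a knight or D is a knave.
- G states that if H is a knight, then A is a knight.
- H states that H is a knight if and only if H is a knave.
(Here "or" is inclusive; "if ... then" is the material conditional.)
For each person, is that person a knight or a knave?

A is a knave, B is a knight, C is a knave, D is a knight, E is a knight, F is a knave, G is a knight, and H is a knave.

Since A is a knave, "B and A are both knaves" needs to be False, which holds.
As a knight, B's statement "H is a knave, and C is a knave" should be true; it is.
C is a knave, so "E is a knave, or B is a knave" must be False — and it is.
D is a knight, and the claim "it is not the case that A is a knight" is indeed true.
As a knight, E's statement "if F is a knight, then B is a knight" should be true; it is.
As a knave, F's statement "H is a knight or D is a knave" should be False; it is.
As a knight, G's statement "if H is a knight, then A is a knight" should be true; it is.
H is a knave; "H is a knight if and only if H is a knave" is False, as required.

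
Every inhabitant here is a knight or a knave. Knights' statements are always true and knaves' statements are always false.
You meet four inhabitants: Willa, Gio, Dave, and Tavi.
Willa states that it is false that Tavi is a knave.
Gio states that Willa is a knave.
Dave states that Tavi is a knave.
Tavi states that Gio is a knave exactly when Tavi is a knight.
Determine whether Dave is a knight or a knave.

Consistent assignments: {Willa=knight, Gio=knave, Dave=knave, Tavi=knight}
In every consistent assignment, Dave is a knave.

Dave is a knave.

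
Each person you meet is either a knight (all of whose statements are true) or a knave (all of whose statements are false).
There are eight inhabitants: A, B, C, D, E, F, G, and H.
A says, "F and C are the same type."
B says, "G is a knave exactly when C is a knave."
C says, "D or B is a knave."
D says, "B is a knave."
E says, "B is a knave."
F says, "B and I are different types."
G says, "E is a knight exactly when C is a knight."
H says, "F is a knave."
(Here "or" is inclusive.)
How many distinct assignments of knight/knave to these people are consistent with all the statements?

0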